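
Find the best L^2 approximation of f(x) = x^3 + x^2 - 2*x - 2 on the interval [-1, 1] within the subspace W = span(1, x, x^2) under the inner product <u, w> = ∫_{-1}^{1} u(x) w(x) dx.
g(x) = x^2 - 7*x/5 - 2

The best approximation g ∈ W is the orthogonal projection of f onto W. Writing g = a_0 + a_1 x + a_2 x^2, the coefficients solve the normal equations G · a = b where
  G_{ij} = <φ_i, φ_j> and b_i = <f, φ_i>, with φ_0 = 1, φ_1 = x, φ_2 = x^2.
G =
  [2, 0, 2/3]
  [0, 2/3, 0]
  [2/3, 0, 2/5],
b = (-10/3, -14/15, -14/15).
Solving gives a_0 = -2, a_1 = -7/5, a_2 = 1, so
  g(x) = x^2 - 7*x/5 - 2.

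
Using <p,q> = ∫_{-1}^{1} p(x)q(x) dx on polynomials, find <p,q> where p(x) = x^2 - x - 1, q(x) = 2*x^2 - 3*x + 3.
<p,q> = -38/15

Expand the product: p(x)·q(x) = 2*x^4 - 5*x^3 + 4*x^2 - 3.
∫_{-1}^{1} of each monomial x^k gives [2/(k+1) if k even, 0 if k odd]. Integrating term-by-term (or equivalently evaluating the antiderivative F(x) = 2*x^5/5 - 5*x^4/4 + 4*x^3/3 - 3*x at the endpoints):
  F(1) − F(−1) = -151/60 − (1/60) = -38/15.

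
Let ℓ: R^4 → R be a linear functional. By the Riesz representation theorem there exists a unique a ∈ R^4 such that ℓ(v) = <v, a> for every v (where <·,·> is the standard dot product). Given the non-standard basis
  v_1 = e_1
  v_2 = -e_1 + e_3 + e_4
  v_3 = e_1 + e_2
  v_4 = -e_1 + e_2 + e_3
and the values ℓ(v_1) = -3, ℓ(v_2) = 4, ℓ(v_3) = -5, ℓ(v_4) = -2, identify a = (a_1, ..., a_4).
a = (-3, -2, -3, 4)

Write a = (a_1, ..., a_4) in the standard basis. For each basis vector v_i, ℓ(v_i) = <v_i, a> is a linear equation in the a_j's. Collect the n equations into a matrix system V a = ℓ, where row i of V is v_i (expressed in the standard basis). Since V is invertible (lower-triangular with 1s on the diagonal, up to permutation), solve by back-substitution:
  V =
[[1, 0, 0, 0],
 [-1, 0, 1, 1],
 [1, 1, 0, 0],
 [-1, 1, 1, 0]]
  V a = (-3, 4, -5, -2)
Solving gives a = (-3, -2, -3, 4).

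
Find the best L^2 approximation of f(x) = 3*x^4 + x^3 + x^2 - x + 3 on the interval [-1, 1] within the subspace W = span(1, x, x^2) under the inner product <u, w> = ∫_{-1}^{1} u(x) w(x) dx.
g(x) = 25*x^2/7 - 2*x/5 + 96/35

The best approximation g ∈ W is the orthogonal projection of f onto W. Writing g = a_0 + a_1 x + a_2 x^2, the coefficients solve the normal equations G · a = b where
  G_{ij} = <φ_i, φ_j> and b_i = <f, φ_i>, with φ_0 = 1, φ_1 = x, φ_2 = x^2.
G =
  [2, 0, 2/3]
  [0, 2/3, 0]
  [2/3, 0, 2/5],
b = (118/15, -4/15, 114/35).
Solving gives a_0 = 96/35, a_1 = -2/5, a_2 = 25/7, so
  g(x) = 25*x^2/7 - 2*x/5 + 96/35.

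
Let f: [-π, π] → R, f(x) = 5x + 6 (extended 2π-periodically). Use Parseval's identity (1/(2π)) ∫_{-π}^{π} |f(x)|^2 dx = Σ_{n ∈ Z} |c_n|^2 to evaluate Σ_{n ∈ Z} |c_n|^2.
Σ |c_n|^2 = 25π^2/3 + 36

Expand and integrate term by term over [-π, π]:
  ∫ (5x)^2 dx = 25·(2π^3/3); ∫ 2·5·(6)·x dx = 0 (odd integrand); ∫ 6^2 dx = 36·2π.
So (1/(2π)) ∫_{-π}^{π} (5x + 6)^2 dx = 25π^2/3 + 36 = 25π^2/3 + 36.
Parseval ⇒ Σ |c_n|^2 = 25π^2/3 + 36.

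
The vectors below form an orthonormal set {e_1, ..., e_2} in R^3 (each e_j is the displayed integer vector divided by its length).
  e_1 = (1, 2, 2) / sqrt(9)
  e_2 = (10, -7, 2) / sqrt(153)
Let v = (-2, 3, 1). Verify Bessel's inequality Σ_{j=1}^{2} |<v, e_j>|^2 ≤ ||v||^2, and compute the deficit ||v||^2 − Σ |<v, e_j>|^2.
Σ |<v, e_j>|^2 = 237/17; ||v||^2 = 14; deficit = 1/17

Write each e_j = u_j / sqrt(<u_j, u_j>) where u_j is the displayed integer vector. Then <v, e_j> = <v, u_j> / sqrt(<u_j, u_j>), so |<v, e_j>|^2 = <v, u_j>^2 / <u_j, u_j>.
Coefficients: <v, e_1> = 6/sqrt(9), <v, e_2> = -39/sqrt(153).
Square and sum: Σ |<v, e_j>|^2 = 237/17.
Compute ||v||^2 = v·v = 14.
Deficit = 14 − 237/17 = 1/17 ≥ 0, confirming Bessel's inequality. (The deficit equals ||v − Σ <v,e_j> e_j||^2, the squared distance from v to span{e_j}.)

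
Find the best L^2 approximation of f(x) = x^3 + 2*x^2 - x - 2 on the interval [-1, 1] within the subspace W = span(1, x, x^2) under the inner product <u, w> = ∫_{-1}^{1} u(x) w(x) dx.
g(x) = 2*x^2 - 2*x/5 - 2

The best approximation g ∈ W is the orthogonal projection of f onto W. Writing g = a_0 + a_1 x + a_2 x^2, the coefficients solve the normal equations G · a = b where
  G_{ij} = <φ_i, φ_j> and b_i = <f, φ_i>, with φ_0 = 1, φ_1 = x, φ_2 = x^2.
G =
  [2, 0, 2/3]
  [0, 2/3, 0]
  [2/3, 0, 2/5],
b = (-8/3, -4/15, -8/15).
Solving gives a_0 = -2, a_1 = -2/5, a_2 = 2, so
  g(x) = 2*x^2 - 2*x/5 - 2.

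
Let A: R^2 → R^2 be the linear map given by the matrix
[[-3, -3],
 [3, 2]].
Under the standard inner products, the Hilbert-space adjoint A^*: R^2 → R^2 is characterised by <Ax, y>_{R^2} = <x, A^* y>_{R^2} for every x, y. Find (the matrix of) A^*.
A^* = A^T =
[[-3, 3],
 [-3, 2]]

For real matrices with standard dot products, the defining identity <Ax, y> = <x, A^* y> gives (Ax)^T y = x^T (A^*) y, i.e. x^T A^T y = x^T (A^*) y. Since this holds for all x, y, we must have A^* = A^T. Therefore
A^* =
[[-3, 3],
 [-3, 2]].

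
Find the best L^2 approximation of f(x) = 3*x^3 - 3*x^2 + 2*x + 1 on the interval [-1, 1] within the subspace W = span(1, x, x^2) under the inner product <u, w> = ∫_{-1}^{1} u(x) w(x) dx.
g(x) = -3*x^2 + 19*x/5 + 1

The best approximation g ∈ W is the orthogonal projection of f onto W. Writing g = a_0 + a_1 x + a_2 x^2, the coefficients solve the normal equations G · a = b where
  G_{ij} = <φ_i, φ_j> and b_i = <f, φ_i>, with φ_0 = 1, φ_1 = x, φ_2 = x^2.
G =
  [2, 0, 2/3]
  [0, 2/3, 0]
  [2/3, 0, 2/5],
b = (0, 38/15, -8/15).
Solving gives a_0 = 1, a_1 = 19/5, a_2 = -3, so
  g(x) = -3*x^2 + 19*x/5 + 1.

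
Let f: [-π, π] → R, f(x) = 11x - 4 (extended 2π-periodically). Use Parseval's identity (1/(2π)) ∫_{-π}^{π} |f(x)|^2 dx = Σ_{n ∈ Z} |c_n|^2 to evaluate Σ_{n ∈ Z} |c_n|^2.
Σ |c_n|^2 = 121π^2/3 + 16

Expand and integrate term by term over [-π, π]:
  ∫ (11x)^2 dx = 121·(2π^3/3); ∫ 2·11·(-4)·x dx = 0 (odd integrand); ∫ (-4)^2 dx = 16·2π.
So (1/(2π)) ∫_{-π}^{π} (11x - 4)^2 dx = 121π^2/3 + 16 = 121π^2/3 + 16.
Parseval ⇒ Σ |c_n|^2 = 121π^2/3 + 16.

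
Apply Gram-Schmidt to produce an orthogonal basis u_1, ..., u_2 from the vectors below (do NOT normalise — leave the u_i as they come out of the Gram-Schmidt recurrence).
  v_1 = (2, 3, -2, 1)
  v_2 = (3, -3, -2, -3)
Orthogonal basis:
  u_1 = (2, 3, -2, 1)
  u_2 = (29/9, -8/3, -20/9, -26/9)

Apply the Gram-Schmidt recurrence
  u_1 = v_1
  u_i = v_i − Σ_{j<i} ((v_i · u_j) / (u_j · u_j)) · u_j.

Step by step this gives:
  u_1 = (2, 3, -2, 1)
  u_2 = (29/9, -8/3, -20/9, -26/9)

Orthogonality check:
  u_2 · u_1 = 0 (should be 0)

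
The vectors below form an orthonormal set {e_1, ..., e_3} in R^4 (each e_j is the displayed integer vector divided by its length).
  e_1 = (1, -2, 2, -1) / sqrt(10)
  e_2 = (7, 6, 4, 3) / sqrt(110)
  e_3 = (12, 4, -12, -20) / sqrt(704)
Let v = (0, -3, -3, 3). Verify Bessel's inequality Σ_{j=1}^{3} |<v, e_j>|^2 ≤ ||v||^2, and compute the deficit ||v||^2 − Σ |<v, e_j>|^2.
Σ |<v, e_j>|^2 = 27/4; ||v||^2 = 27; deficit = 81/4

Write each e_j = u_j / sqrt(<u_j, u_j>) where u_j is the displayed integer vector. Then <v, e_j> = <v, u_j> / sqrt(<u_j, u_j>), so |<v, e_j>|^2 = <v, u_j>^2 / <u_j, u_j>.
Coefficients: <v, e_1> = -3/sqrt(10), <v, e_2> = -21/sqrt(110), <v, e_3> = -36/sqrt(704).
Square and sum: Σ |<v, e_j>|^2 = 27/4.
Compute ||v||^2 = v·v = 27.
Deficit = 27 − 27/4 = 81/4 ≥ 0, confirming Bessel's inequality. (The deficit equals ||v − Σ <v,e_j> e_j||^2, the squared distance from v to span{e_j}.)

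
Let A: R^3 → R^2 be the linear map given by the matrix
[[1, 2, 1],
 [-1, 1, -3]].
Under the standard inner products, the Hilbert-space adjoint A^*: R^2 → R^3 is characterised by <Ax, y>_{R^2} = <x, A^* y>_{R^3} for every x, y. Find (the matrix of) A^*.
A^* = A^T =
[[1, -1],
 [2, 1],
 [1, -3]]

For real matrices with standard dot products, the defining identity <Ax, y> = <x, A^* y> gives (Ax)^T y = x^T (A^*) y, i.e. x^T A^T y = x^T (A^*) y. Since this holds for all x, y, we must have A^* = A^T. Therefore
A^* =
[[1, -1],
 [2, 1],
 [1, -3]].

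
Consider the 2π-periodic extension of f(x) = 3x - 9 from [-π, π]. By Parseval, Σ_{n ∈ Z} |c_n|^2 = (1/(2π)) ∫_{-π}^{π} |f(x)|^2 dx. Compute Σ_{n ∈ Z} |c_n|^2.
Σ |c_n|^2 = 3π^2 + 81

Expand and integrate term by term over [-π, π]:
  ∫ (3x)^2 dx = 9·(2π^3/3); ∫ 2·3·(-9)·x dx = 0 (odd integrand); ∫ (-9)^2 dx = 81·2π.
So (1/(2π)) ∫_{-π}^{π} (3x - 9)^2 dx = 9π^2/3 + 81 = 3π^2 + 81.
Parseval ⇒ Σ |c_n|^2 = 3π^2 + 81.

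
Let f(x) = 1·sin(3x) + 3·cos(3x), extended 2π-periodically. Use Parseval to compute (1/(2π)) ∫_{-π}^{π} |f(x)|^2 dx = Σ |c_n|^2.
Σ |c_n|^2 = 5

Expand |f|^2 and use orthogonality of {sin(nx), cos(mx)} on [-π, π]:
  ∫_{-π}^{π} sin(nx)^2 dx = π, ∫ cos(mx)^2 dx = π, and cross terms integrate to 0.
So ∫_{-π}^{π} f(x)^2 dx = 1^2 · π + 3^2 · π = (1 + 9)π.
Divide by 2π: (1 + 9)/2 = 5.
By Parseval, this equals Σ |c_n|^2.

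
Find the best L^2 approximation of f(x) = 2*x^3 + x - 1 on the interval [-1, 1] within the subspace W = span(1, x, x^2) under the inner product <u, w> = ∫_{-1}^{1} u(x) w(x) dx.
g(x) = 11*x/5 - 1

The best approximation g ∈ W is the orthogonal projection of f onto W. Writing g = a_0 + a_1 x + a_2 x^2, the coefficients solve the normal equations G · a = b where
  G_{ij} = <φ_i, φ_j> and b_i = <f, φ_i>, with φ_0 = 1, φ_1 = x, φ_2 = x^2.
G =
  [2, 0, 2/3]
  [0, 2/3, 0]
  [2/3, 0, 2/5],
b = (-2, 22/15, -2/3).
Solving gives a_0 = -1, a_1 = 11/5, a_2 = 0, so
  g(x) = 11*x/5 - 1.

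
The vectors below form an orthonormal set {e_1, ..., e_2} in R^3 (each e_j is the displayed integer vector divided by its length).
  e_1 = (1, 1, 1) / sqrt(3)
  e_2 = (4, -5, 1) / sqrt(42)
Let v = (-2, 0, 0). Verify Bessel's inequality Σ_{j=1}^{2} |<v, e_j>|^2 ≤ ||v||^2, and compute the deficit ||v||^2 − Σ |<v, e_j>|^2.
Σ |<v, e_j>|^2 = 20/7; ||v||^2 = 4; deficit = 8/7

Write each e_j = u_j / sqrt(<u_j, u_j>) where u_j is the displayed integer vector. Then <v, e_j> = <v, u_j> / sqrt(<u_j, u_j>), so |<v, e_j>|^2 = <v, u_j>^2 / <u_j, u_j>.
Coefficients: <v, e_1> = -2/sqrt(3), <v, e_2> = -8/sqrt(42).
Square and sum: Σ |<v, e_j>|^2 = 20/7.
Compute ||v||^2 = v·v = 4.
Deficit = 4 − 20/7 = 8/7 ≥ 0, confirming Bessel's inequality. (The deficit equals ||v − Σ <v,e_j> e_j||^2, the squared distance from v to span{e_j}.)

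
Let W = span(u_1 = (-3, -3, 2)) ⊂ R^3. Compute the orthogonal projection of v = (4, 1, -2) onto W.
proj_W(v) = (57/22, 57/22, -19/11)

Set up U = [u_1 | ... | u_1] ∈ R^(3×1). The projector onto W = col(U) is P = U (U^T U)^(-1) U^T.
Compute U^T U =
  [22],
and U^T v = (-19).
Solve U^T U · c = U^T v for the coefficients: c = (-19/22). The projection is proj_W(v) = U c.
Check: (v - proj_W(v)) · u_1 = 0  (should be 0).
Result: proj_W(v) = (57/22, 57/22, -19/11).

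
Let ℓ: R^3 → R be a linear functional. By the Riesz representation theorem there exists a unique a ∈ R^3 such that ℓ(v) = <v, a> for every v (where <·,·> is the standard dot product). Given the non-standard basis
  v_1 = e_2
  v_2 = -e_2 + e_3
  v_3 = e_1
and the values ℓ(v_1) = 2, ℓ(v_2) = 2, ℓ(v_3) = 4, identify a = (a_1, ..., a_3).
a = (4, 2, 4)

Write a = (a_1, ..., a_3) in the standard basis. For each basis vector v_i, ℓ(v_i) = <v_i, a> is a linear equation in the a_j's. Collect the n equations into a matrix system V a = ℓ, where row i of V is v_i (expressed in the standard basis). Since V is invertible (lower-triangular with 1s on the diagonal, up to permutation), solve by back-substitution:
  V =
[[0, 1, 0],
 [0, -1, 1],
 [1, 0, 0]]
  V a = (2, 2, 4)
Solving gives a = (4, 2, 4).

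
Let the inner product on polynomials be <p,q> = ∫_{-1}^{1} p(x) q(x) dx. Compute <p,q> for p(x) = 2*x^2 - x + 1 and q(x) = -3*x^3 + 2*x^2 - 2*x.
<p,q> = 82/15

Expand the product: p(x)·q(x) = -6*x^5 + 7*x^4 - 9*x^3 + 4*x^2 - 2*x.
∫_{-1}^{1} of each monomial x^k gives [2/(k+1) if k even, 0 if k odd]. Integrating term-by-term (or equivalently evaluating the antiderivative F(x) = -x^6 + 7*x^5/5 - 9*x^4/4 + 4*x^3/3 - x^2 at the endpoints):
  F(1) − F(−1) = -91/60 − (-419/60) = 82/15.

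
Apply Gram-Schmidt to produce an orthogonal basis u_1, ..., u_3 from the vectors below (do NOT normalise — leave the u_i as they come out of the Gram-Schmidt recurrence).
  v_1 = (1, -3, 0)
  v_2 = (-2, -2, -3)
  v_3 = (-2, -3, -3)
Orthogonal basis:
  u_1 = (1, -3, 0)
  u_2 = (-12/5, -4/5, -3)
  u_3 = (-27/154, -9/154, 12/77)

Apply the Gram-Schmidt recurrence
  u_1 = v_1
  u_i = v_i − Σ_{j<i} ((v_i · u_j) / (u_j · u_j)) · u_j.

Step by step this gives:
  u_1 = (1, -3, 0)
  u_2 = (-12/5, -4/5, -3)
  u_3 = (-27/154, -9/154, 12/77)

Orthogonality check:
  u_2 · u_1 = 0 (should be 0)
  u_3 · u_1 = 0 (should be 0)
  u_3 · u_2 = 0 (should be 0)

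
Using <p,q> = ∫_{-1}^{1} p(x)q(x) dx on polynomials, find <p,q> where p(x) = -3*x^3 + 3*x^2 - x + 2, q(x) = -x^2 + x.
<p,q> = -22/5

Expand the product: p(x)·q(x) = 3*x^5 - 6*x^4 + 4*x^3 - 3*x^2 + 2*x.
∫_{-1}^{1} of each monomial x^k gives [2/(k+1) if k even, 0 if k odd]. Integrating term-by-term (or equivalently evaluating the antiderivative F(x) = x^6/2 - 6*x^5/5 + x^4 - x^3 + x^2 at the endpoints):
  F(1) − F(−1) = 3/10 − (47/10) = -22/5.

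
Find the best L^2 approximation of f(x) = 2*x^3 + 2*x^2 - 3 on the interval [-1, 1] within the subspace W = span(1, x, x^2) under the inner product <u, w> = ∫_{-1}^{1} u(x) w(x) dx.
g(x) = 2*x^2 + 6*x/5 - 3

The best approximation g ∈ W is the orthogonal projection of f onto W. Writing g = a_0 + a_1 x + a_2 x^2, the coefficients solve the normal equations G · a = b where
  G_{ij} = <φ_i, φ_j> and b_i = <f, φ_i>, with φ_0 = 1, φ_1 = x, φ_2 = x^2.
G =
  [2, 0, 2/3]
  [0, 2/3, 0]
  [2/3, 0, 2/5],
b = (-14/3, 4/5, -6/5).
Solving gives a_0 = -3, a_1 = 6/5, a_2 = 2, so
  g(x) = 2*x^2 + 6*x/5 - 3.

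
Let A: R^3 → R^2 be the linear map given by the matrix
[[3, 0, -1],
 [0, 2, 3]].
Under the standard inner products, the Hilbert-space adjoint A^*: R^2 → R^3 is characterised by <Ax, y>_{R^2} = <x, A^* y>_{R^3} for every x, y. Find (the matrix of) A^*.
A^* = A^T =
[[3, 0],
 [0, 2],
 [-1, 3]]

For real matrices with standard dot products, the defining identity <Ax, y> = <x, A^* y> gives (Ax)^T y = x^T (A^*) y, i.e. x^T A^T y = x^T (A^*) y. Since this holds for all x, y, we must have A^* = A^T. Therefore
A^* =
[[3, 0],
 [0, 2],
 [-1, 3]].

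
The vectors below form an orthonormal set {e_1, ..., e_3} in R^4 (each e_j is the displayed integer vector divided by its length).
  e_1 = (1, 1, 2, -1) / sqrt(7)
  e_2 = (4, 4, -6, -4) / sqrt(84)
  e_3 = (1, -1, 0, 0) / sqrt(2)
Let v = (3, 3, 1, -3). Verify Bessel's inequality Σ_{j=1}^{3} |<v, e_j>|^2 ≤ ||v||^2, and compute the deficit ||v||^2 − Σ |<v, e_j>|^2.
Σ |<v, e_j>|^2 = 28; ||v||^2 = 28; deficit = 0

Write each e_j = u_j / sqrt(<u_j, u_j>) where u_j is the displayed integer vector. Then <v, e_j> = <v, u_j> / sqrt(<u_j, u_j>), so |<v, e_j>|^2 = <v, u_j>^2 / <u_j, u_j>.
Coefficients: <v, e_1> = 11/sqrt(7), <v, e_2> = 30/sqrt(84), <v, e_3> = 0/sqrt(2).
Square and sum: Σ |<v, e_j>|^2 = 28.
Compute ||v||^2 = v·v = 28.
Deficit = 28 − 28 = 0 ≥ 0, confirming Bessel's inequality. (The deficit equals ||v − Σ <v,e_j> e_j||^2, the squared distance from v to span{e_j}.)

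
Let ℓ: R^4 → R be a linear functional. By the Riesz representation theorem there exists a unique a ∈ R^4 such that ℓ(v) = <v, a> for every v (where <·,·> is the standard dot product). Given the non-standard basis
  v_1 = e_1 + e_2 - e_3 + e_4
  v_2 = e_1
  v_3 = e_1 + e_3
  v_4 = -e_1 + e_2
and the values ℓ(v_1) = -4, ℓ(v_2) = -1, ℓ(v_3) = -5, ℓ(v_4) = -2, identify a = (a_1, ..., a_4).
a = (-1, -3, -4, -4)

Write a = (a_1, ..., a_4) in the standard basis. For each basis vector v_i, ℓ(v_i) = <v_i, a> is a linear equation in the a_j's. Collect the n equations into a matrix system V a = ℓ, where row i of V is v_i (expressed in the standard basis). Since V is invertible (lower-triangular with 1s on the diagonal, up to permutation), solve by back-substitution:
  V =
[[1, 1, -1, 1],
 [1, 0, 0, 0],
 [1, 0, 1, 0],
 [-1, 1, 0, 0]]
  V a = (-4, -1, -5, -2)
Solving gives a = (-1, -3, -4, -4).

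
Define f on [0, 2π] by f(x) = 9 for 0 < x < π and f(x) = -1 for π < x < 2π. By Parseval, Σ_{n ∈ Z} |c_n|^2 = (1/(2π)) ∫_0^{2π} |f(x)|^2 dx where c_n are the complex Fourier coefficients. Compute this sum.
Σ |c_n|^2 = 41

Parseval equates the L^2 energy of f (normalised by 1/(2π)) with the ℓ^2 sum of its Fourier coefficients: (1/(2π)) ∫_0^{2π} |f|^2 = Σ |c_n|^2.
Compute the left side: (1/(2π)) [∫_0^π 9^2 dx + ∫_π^{2π} (-1)^2 dx] = (1/(2π)) · (81π + 1π) = (81 + 1)/2 = 41.
So Σ_{n ∈ Z} |c_n|^2 = 41.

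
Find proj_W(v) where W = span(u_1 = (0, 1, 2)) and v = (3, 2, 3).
proj_W(v) = (0, 8/5, 16/5)

Set up U = [u_1 | ... | u_1] ∈ R^(3×1). The projector onto W = col(U) is P = U (U^T U)^(-1) U^T.
Compute U^T U =
  [5],
and U^T v = (8).
Solve U^T U · c = U^T v for the coefficients: c = (8/5). The projection is proj_W(v) = U c.
Check: (v - proj_W(v)) · u_1 = 0  (should be 0).
Result: proj_W(v) = (0, 8/5, 16/5).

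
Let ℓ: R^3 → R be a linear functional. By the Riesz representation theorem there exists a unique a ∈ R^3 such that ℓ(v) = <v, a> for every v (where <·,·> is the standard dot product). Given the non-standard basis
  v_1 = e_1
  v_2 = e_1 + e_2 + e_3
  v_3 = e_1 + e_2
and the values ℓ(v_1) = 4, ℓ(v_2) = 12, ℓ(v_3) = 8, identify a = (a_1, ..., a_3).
a = (4, 4, 4)

Write a = (a_1, ..., a_3) in the standard basis. For each basis vector v_i, ℓ(v_i) = <v_i, a> is a linear equation in the a_j's. Collect the n equations into a matrix system V a = ℓ, where row i of V is v_i (expressed in the standard basis). Since V is invertible (lower-triangular with 1s on the diagonal, up to permutation), solve by back-substitution:
  V =
[[1, 0, 0],
 [1, 1, 1],
 [1, 1, 0]]
  V a = (4, 12, 8)
Solving gives a = (4, 4, 4).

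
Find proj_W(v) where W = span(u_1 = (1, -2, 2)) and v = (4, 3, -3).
proj_W(v) = (-8/9, 16/9, -16/9)

Set up U = [u_1 | ... | u_1] ∈ R^(3×1). The projector onto W = col(U) is P = U (U^T U)^(-1) U^T.
Compute U^T U =
  [9],
and U^T v = (-8).
Solve U^T U · c = U^T v for the coefficients: c = (-8/9). The projection is proj_W(v) = U c.
Check: (v - proj_W(v)) · u_1 = 0  (should be 0).
Result: proj_W(v) = (-8/9, 16/9, -16/9).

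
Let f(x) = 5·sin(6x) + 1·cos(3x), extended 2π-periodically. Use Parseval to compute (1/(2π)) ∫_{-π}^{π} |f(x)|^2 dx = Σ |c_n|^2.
Σ |c_n|^2 = 13

Expand |f|^2 and use orthogonality of {sin(nx), cos(mx)} on [-π, π]:
  ∫_{-π}^{π} sin(nx)^2 dx = π, ∫ cos(mx)^2 dx = π, and cross terms integrate to 0.
So ∫_{-π}^{π} f(x)^2 dx = 5^2 · π + 1^2 · π = (25 + 1)π.
Divide by 2π: (25 + 1)/2 = 13.
By Parseval, this equals Σ |c_n|^2.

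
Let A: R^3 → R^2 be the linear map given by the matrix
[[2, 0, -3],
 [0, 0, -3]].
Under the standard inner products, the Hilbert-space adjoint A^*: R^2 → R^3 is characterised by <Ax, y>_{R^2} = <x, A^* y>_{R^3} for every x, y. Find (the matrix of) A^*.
A^* = A^T =
[[2, 0],
 [0, 0],
 [-3, -3]]

For real matrices with standard dot products, the defining identity <Ax, y> = <x, A^* y> gives (Ax)^T y = x^T (A^*) y, i.e. x^T A^T y = x^T (A^*) y. Since this holds for all x, y, we must have A^* = A^T. Therefore
A^* =
[[2, 0],
 [0, 0],
 [-3, -3]].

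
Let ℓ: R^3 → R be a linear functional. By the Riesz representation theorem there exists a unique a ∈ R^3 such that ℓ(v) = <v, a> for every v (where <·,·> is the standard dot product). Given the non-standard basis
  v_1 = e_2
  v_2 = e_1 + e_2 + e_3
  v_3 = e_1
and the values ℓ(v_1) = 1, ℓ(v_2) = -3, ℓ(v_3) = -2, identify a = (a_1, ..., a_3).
a = (-2, 1, -2)

Write a = (a_1, ..., a_3) in the standard basis. For each basis vector v_i, ℓ(v_i) = <v_i, a> is a linear equation in the a_j's. Collect the n equations into a matrix system V a = ℓ, where row i of V is v_i (expressed in the standard basis). Since V is invertible (lower-triangular with 1s on the diagonal, up to permutation), solve by back-substitution:
  V =
[[0, 1, 0],
 [1, 1, 1],
 [1, 0, 0]]
  V a = (1, -3, -2)
Solving gives a = (-2, 1, -2).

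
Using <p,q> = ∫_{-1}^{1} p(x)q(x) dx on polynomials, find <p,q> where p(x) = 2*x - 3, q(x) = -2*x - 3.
<p,q> = 46/3

Expand the product: p(x)·q(x) = 9 - 4*x^2.
∫_{-1}^{1} of each monomial x^k gives [2/(k+1) if k even, 0 if k odd]. Integrating term-by-term (or equivalently evaluating the antiderivative F(x) = -4*x^3/3 + 9*x at the endpoints):
  F(1) − F(−1) = 23/3 − (-23/3) = 46/3.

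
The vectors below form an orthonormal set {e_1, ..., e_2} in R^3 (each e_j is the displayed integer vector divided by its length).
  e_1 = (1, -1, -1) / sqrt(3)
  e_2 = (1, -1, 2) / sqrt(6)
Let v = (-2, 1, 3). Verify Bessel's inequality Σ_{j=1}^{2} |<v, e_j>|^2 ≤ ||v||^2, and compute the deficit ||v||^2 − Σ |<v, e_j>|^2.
Σ |<v, e_j>|^2 = 27/2; ||v||^2 = 14; deficit = 1/2

Write each e_j = u_j / sqrt(<u_j, u_j>) where u_j is the displayed integer vector. Then <v, e_j> = <v, u_j> / sqrt(<u_j, u_j>), so |<v, e_j>|^2 = <v, u_j>^2 / <u_j, u_j>.
Coefficients: <v, e_1> = -6/sqrt(3), <v, e_2> = 3/sqrt(6).
Square and sum: Σ |<v, e_j>|^2 = 27/2.
Compute ||v||^2 = v·v = 14.
Deficit = 14 − 27/2 = 1/2 ≥ 0, confirming Bessel's inequality. (The deficit equals ||v − Σ <v,e_j> e_j||^2, the squared distance from v to span{e_j}.)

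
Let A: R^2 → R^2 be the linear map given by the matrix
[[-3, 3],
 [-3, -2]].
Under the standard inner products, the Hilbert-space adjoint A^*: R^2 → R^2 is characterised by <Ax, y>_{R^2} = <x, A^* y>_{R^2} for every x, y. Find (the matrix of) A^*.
A^* = A^T =
[[-3, -3],
 [3, -2]]

For real matrices with standard dot products, the defining identity <Ax, y> = <x, A^* y> gives (Ax)^T y = x^T (A^*) y, i.e. x^T A^T y = x^T (A^*) y. Since this holds for all x, y, we must have A^* = A^T. Therefore
A^* =
[[-3, -3],
 [3, -2]].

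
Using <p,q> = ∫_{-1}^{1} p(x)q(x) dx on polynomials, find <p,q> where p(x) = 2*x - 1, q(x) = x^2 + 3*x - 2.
<p,q> = 22/3

Expand the product: p(x)·q(x) = 2*x^3 + 5*x^2 - 7*x + 2.
∫_{-1}^{1} of each monomial x^k gives [2/(k+1) if k even, 0 if k odd]. Integrating term-by-term (or equivalently evaluating the antiderivative F(x) = x^4/2 + 5*x^3/3 - 7*x^2/2 + 2*x at the endpoints):
  F(1) − F(−1) = 2/3 − (-20/3) = 22/3.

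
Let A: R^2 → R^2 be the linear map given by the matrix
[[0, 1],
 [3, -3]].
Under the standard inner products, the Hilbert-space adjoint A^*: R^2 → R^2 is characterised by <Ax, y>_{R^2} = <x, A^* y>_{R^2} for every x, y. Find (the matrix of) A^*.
A^* = A^T =
[[0, 3],
 [1, -3]]

For real matrices with standard dot products, the defining identity <Ax, y> = <x, A^* y> gives (Ax)^T y = x^T (A^*) y, i.e. x^T A^T y = x^T (A^*) y. Since this holds for all x, y, we must have A^* = A^T. Therefore
A^* =
[[0, 3],
 [1, -3]].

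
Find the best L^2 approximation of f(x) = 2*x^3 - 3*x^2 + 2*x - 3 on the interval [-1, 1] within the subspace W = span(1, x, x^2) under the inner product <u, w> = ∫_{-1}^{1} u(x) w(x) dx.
g(x) = -3*x^2 + 16*x/5 - 3

The best approximation g ∈ W is the orthogonal projection of f onto W. Writing g = a_0 + a_1 x + a_2 x^2, the coefficients solve the normal equations G · a = b where
  G_{ij} = <φ_i, φ_j> and b_i = <f, φ_i>, with φ_0 = 1, φ_1 = x, φ_2 = x^2.
G =
  [2, 0, 2/3]
  [0, 2/3, 0]
  [2/3, 0, 2/5],
b = (-8, 32/15, -16/5).
Solving gives a_0 = -3, a_1 = 16/5, a_2 = -3, so
  g(x) = -3*x^2 + 16*x/5 - 3.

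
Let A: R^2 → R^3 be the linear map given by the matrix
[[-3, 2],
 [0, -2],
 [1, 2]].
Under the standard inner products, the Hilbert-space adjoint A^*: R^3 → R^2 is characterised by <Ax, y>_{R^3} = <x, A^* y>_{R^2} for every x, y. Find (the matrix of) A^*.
A^* = A^T =
[[-3, 0, 1],
 [2, -2, 2]]

For real matrices with standard dot products, the defining identity <Ax, y> = <x, A^* y> gives (Ax)^T y = x^T (A^*) y, i.e. x^T A^T y = x^T (A^*) y. Since this holds for all x, y, we must have A^* = A^T. Therefore
A^* =
[[-3, 0, 1],
 [2, -2, 2]].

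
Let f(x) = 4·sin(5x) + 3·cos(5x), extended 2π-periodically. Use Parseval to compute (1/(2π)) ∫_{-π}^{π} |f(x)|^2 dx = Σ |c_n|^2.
Σ |c_n|^2 = 25/2

Expand |f|^2 and use orthogonality of {sin(nx), cos(mx)} on [-π, π]:
  ∫_{-π}^{π} sin(nx)^2 dx = π, ∫ cos(mx)^2 dx = π, and cross terms integrate to 0.
So ∫_{-π}^{π} f(x)^2 dx = 4^2 · π + 3^2 · π = (16 + 9)π.
Divide by 2π: (16 + 9)/2 = 25/2.
By Parseval, this equals Σ |c_n|^2.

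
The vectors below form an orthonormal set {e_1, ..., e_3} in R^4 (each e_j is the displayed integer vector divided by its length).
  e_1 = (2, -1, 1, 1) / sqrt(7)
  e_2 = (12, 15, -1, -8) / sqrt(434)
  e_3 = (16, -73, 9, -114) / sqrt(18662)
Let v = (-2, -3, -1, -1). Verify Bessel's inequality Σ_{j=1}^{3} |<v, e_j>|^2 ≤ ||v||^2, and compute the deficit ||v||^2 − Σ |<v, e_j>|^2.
Σ |<v, e_j>|^2 = 4259/301; ||v||^2 = 15; deficit = 256/301

Write each e_j = u_j / sqrt(<u_j, u_j>) where u_j is the displayed integer vector. Then <v, e_j> = <v, u_j> / sqrt(<u_j, u_j>), so |<v, e_j>|^2 = <v, u_j>^2 / <u_j, u_j>.
Coefficients: <v, e_1> = -3/sqrt(7), <v, e_2> = -60/sqrt(434), <v, e_3> = 292/sqrt(18662).
Square and sum: Σ |<v, e_j>|^2 = 4259/301.
Compute ||v||^2 = v·v = 15.
Deficit = 15 − 4259/301 = 256/301 ≥ 0, confirming Bessel's inequality. (The deficit equals ||v − Σ <v,e_j> e_j||^2, the squared distance from v to span{e_j}.)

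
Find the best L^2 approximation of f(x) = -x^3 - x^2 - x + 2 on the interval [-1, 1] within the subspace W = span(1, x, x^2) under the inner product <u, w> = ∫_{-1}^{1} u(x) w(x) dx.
g(x) = -x^2 - 8*x/5 + 2

The best approximation g ∈ W is the orthogonal projection of f onto W. Writing g = a_0 + a_1 x + a_2 x^2, the coefficients solve the normal equations G · a = b where
  G_{ij} = <φ_i, φ_j> and b_i = <f, φ_i>, with φ_0 = 1, φ_1 = x, φ_2 = x^2.
G =
  [2, 0, 2/3]
  [0, 2/3, 0]
  [2/3, 0, 2/5],
b = (10/3, -16/15, 14/15).
Solving gives a_0 = 2, a_1 = -8/5, a_2 = -1, so
  g(x) = -x^2 - 8*x/5 + 2.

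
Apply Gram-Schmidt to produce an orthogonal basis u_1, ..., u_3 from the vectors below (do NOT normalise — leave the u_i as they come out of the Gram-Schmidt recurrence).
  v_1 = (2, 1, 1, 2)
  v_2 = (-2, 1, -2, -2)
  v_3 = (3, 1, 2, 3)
Orthogonal basis:
  u_1 = (2, 1, 1, 2)
  u_2 = (-1/5, 19/10, -11/10, -1/5)
  u_3 = (-3/49, 4/49, 8/49, -3/49)

Apply the Gram-Schmidt recurrence
  u_1 = v_1
  u_i = v_i − Σ_{j<i} ((v_i · u_j) / (u_j · u_j)) · u_j.

Step by step this gives:
  u_1 = (2, 1, 1, 2)
  u_2 = (-1/5, 19/10, -11/10, -1/5)
  u_3 = (-3/49, 4/49, 8/49, -3/49)

Orthogonality check:
  u_2 · u_1 = 0 (should be 0)
  u_3 · u_1 = 0 (should be 0)
  u_3 · u_2 = 0 (should be 0)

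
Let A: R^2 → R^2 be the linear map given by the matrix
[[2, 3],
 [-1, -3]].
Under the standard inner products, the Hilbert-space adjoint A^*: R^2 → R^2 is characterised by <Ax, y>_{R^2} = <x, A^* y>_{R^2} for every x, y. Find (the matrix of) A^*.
A^* = A^T =
[[2, -1],
 [3, -3]]

For real matrices with standard dot products, the defining identity <Ax, y> = <x, A^* y> gives (Ax)^T y = x^T (A^*) y, i.e. x^T A^T y = x^T (A^*) y. Since this holds for all x, y, we must have A^* = A^T. Therefore
A^* =
[[2, -1],
 [3, -3]].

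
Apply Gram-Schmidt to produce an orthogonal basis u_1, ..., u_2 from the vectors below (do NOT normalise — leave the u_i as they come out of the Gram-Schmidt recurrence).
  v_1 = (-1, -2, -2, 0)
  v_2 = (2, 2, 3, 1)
Orthogonal basis:
  u_1 = (-1, -2, -2, 0)
  u_2 = (2/3, -2/3, 1/3, 1)

Apply the Gram-Schmidt recurrence
  u_1 = v_1
  u_i = v_i − Σ_{j<i} ((v_i · u_j) / (u_j · u_j)) · u_j.

Step by step this gives:
  u_1 = (-1, -2, -2, 0)
  u_2 = (2/3, -2/3, 1/3, 1)

Orthogonality check:
  u_2 · u_1 = 0 (should be 0)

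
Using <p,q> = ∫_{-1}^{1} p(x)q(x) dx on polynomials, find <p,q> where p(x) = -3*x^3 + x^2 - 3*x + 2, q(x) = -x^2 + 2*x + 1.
<p,q> = -52/15

Expand the product: p(x)·q(x) = 3*x^5 - 7*x^4 + 2*x^3 - 7*x^2 + x + 2.
∫_{-1}^{1} of each monomial x^k gives [2/(k+1) if k even, 0 if k odd]. Integrating term-by-term (or equivalently evaluating the antiderivative F(x) = x^6/2 - 7*x^5/5 + x^4/2 - 7*x^3/3 + x^2/2 + 2*x at the endpoints):
  F(1) − F(−1) = -7/30 − (97/30) = -52/15.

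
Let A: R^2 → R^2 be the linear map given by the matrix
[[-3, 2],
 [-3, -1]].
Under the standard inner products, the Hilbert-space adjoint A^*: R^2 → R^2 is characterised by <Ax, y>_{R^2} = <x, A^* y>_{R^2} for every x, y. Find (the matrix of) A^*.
A^* = A^T =
[[-3, -3],
 [2, -1]]

For real matrices with standard dot products, the defining identity <Ax, y> = <x, A^* y> gives (Ax)^T y = x^T (A^*) y, i.e. x^T A^T y = x^T (A^*) y. Since this holds for all x, y, we must have A^* = A^T. Therefore
A^* =
[[-3, -3],
 [2, -1]].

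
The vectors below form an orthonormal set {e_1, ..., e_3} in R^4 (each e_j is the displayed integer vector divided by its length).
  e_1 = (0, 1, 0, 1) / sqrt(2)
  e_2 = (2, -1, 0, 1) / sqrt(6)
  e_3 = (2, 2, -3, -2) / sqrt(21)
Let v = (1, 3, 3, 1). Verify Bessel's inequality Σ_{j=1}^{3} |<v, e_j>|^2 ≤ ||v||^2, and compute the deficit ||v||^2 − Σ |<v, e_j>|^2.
Σ |<v, e_j>|^2 = 59/7; ||v||^2 = 20; deficit = 81/7

Write each e_j = u_j / sqrt(<u_j, u_j>) where u_j is the displayed integer vector. Then <v, e_j> = <v, u_j> / sqrt(<u_j, u_j>), so |<v, e_j>|^2 = <v, u_j>^2 / <u_j, u_j>.
Coefficients: <v, e_1> = 4/sqrt(2), <v, e_2> = 0/sqrt(6), <v, e_3> = -3/sqrt(21).
Square and sum: Σ |<v, e_j>|^2 = 59/7.
Compute ||v||^2 = v·v = 20.
Deficit = 20 − 59/7 = 81/7 ≥ 0, confirming Bessel's inequality. (The deficit equals ||v − Σ <v,e_j> e_j||^2, the squared distance from v to span{e_j}.)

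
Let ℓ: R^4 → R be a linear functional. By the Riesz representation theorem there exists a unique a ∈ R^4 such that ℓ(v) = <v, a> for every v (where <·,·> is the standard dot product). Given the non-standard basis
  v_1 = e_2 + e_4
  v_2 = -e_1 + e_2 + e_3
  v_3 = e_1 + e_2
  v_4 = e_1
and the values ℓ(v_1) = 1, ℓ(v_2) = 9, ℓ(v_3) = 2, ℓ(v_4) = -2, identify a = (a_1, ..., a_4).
a = (-2, 4, 3, -3)

Write a = (a_1, ..., a_4) in the standard basis. For each basis vector v_i, ℓ(v_i) = <v_i, a> is a linear equation in the a_j's. Collect the n equations into a matrix system V a = ℓ, where row i of V is v_i (expressed in the standard basis). Since V is invertible (lower-triangular with 1s on the diagonal, up to permutation), solve by back-substitution:
  V =
[[0, 1, 0, 1],
 [-1, 1, 1, 0],
 [1, 1, 0, 0],
 [1, 0, 0, 0]]
  V a = (1, 9, 2, -2)
Solving gives a = (-2, 4, 3, -3).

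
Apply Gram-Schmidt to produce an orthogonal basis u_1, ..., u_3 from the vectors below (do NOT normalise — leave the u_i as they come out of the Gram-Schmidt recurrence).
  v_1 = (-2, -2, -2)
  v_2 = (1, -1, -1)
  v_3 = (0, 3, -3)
Orthogonal basis:
  u_1 = (-2, -2, -2)
  u_2 = (4/3, -2/3, -2/3)
  u_3 = (0, 3, -3)

Apply the Gram-Schmidt recurrence
  u_1 = v_1
  u_i = v_i − Σ_{j<i} ((v_i · u_j) / (u_j · u_j)) · u_j.

Step by step this gives:
  u_1 = (-2, -2, -2)
  u_2 = (4/3, -2/3, -2/3)
  u_3 = (0, 3, -3)

Orthogonality check:
  u_2 · u_1 = 0 (should be 0)
  u_3 · u_1 = 0 (should be 0)
  u_3 · u_2 = 0 (should be 0)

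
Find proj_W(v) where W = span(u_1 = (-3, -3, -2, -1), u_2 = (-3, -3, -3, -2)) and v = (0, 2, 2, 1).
proj_W(v) = (39/37, 39/37, 62/37, 49/37)

Set up U = [u_1 | ... | u_2] ∈ R^(4×2). The projector onto W = col(U) is P = U (U^T U)^(-1) U^T.
Compute U^T U =
  [23, 26]
  [26, 31],
and U^T v = (-11, -14).
Solve U^T U · c = U^T v for the coefficients: c = (23/37, -36/37). The projection is proj_W(v) = U c.
Check: (v - proj_W(v)) · u_1 = 0  (should be 0).
Check: (v - proj_W(v)) · u_2 = 0  (should be 0).
Result: proj_W(v) = (39/37, 39/37, 62/37, 49/37).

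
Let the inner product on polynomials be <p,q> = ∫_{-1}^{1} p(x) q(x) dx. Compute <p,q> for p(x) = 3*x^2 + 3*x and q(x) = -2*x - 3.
<p,q> = -10

Expand the product: p(x)·q(x) = -6*x^3 - 15*x^2 - 9*x.
∫_{-1}^{1} of each monomial x^k gives [2/(k+1) if k even, 0 if k odd]. Integrating term-by-term (or equivalently evaluating the antiderivative F(x) = -3*x^4/2 - 5*x^3 - 9*x^2/2 at the endpoints):
  F(1) − F(−1) = -11 − (-1) = -10.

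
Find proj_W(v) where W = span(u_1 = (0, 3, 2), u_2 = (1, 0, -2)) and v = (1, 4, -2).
proj_W(v) = (97/49, 180/49, -74/49)

Set up U = [u_1 | ... | u_2] ∈ R^(3×2). The projector onto W = col(U) is P = U (U^T U)^(-1) U^T.
Compute U^T U =
  [13, -4]
  [-4, 5],
and U^T v = (8, 5).
Solve U^T U · c = U^T v for the coefficients: c = (60/49, 97/49). The projection is proj_W(v) = U c.
Check: (v - proj_W(v)) · u_1 = 0  (should be 0).
Check: (v - proj_W(v)) · u_2 = 0  (should be 0).
Result: proj_W(v) = (97/49, 180/49, -74/49).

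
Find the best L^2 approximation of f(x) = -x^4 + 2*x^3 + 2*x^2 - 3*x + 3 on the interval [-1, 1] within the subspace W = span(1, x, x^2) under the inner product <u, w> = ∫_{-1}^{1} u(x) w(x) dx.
g(x) = 8*x^2/7 - 9*x/5 + 108/35

The best approximation g ∈ W is the orthogonal projection of f onto W. Writing g = a_0 + a_1 x + a_2 x^2, the coefficients solve the normal equations G · a = b where
  G_{ij} = <φ_i, φ_j> and b_i = <f, φ_i>, with φ_0 = 1, φ_1 = x, φ_2 = x^2.
G =
  [2, 0, 2/3]
  [0, 2/3, 0]
  [2/3, 0, 2/5],
b = (104/15, -6/5, 88/35).
Solving gives a_0 = 108/35, a_1 = -9/5, a_2 = 8/7, so
  g(x) = 8*x^2/7 - 9*x/5 + 108/35.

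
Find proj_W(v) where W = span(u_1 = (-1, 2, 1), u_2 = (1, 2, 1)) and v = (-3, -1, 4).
proj_W(v) = (-3, 4/5, 2/5)

Set up U = [u_1 | ... | u_2] ∈ R^(3×2). The projector onto W = col(U) is P = U (U^T U)^(-1) U^T.
Compute U^T U =
  [6, 4]
  [4, 6],
and U^T v = (5, -1).
Solve U^T U · c = U^T v for the coefficients: c = (17/10, -13/10). The projection is proj_W(v) = U c.
Check: (v - proj_W(v)) · u_1 = 0  (should be 0).
Check: (v - proj_W(v)) · u_2 = 0  (should be 0).
Result: proj_W(v) = (-3, 4/5, 2/5).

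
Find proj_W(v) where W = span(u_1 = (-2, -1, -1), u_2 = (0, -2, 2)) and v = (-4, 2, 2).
proj_W(v) = (-4/3, -2/3, -2/3)

Set up U = [u_1 | ... | u_2] ∈ R^(3×2). The projector onto W = col(U) is P = U (U^T U)^(-1) U^T.
Compute U^T U =
  [6, 0]
  [0, 8],
and U^T v = (4, 0).
Solve U^T U · c = U^T v for the coefficients: c = (2/3, 0). The projection is proj_W(v) = U c.
Check: (v - proj_W(v)) · u_1 = 0  (should be 0).
Check: (v - proj_W(v)) · u_2 = 0  (should be 0).
Result: proj_W(v) = (-4/3, -2/3, -2/3).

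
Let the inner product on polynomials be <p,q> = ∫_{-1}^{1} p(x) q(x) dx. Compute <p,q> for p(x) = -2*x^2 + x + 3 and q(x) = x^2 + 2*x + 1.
<p,q> = 36/5

Expand the product: p(x)·q(x) = -2*x^4 - 3*x^3 + 3*x^2 + 7*x + 3.
∫_{-1}^{1} of each monomial x^k gives [2/(k+1) if k even, 0 if k odd]. Integrating term-by-term (or equivalently evaluating the antiderivative F(x) = -2*x^5/5 - 3*x^4/4 + x^3 + 7*x^2/2 + 3*x at the endpoints):
  F(1) − F(−1) = 127/20 − (-17/20) = 36/5.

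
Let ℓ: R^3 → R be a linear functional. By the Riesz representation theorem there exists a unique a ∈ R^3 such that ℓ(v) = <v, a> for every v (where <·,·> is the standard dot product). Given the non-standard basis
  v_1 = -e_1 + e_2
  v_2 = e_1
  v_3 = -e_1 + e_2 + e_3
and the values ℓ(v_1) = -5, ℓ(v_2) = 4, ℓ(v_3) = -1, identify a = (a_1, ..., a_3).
a = (4, -1, 4)

Write a = (a_1, ..., a_3) in the standard basis. For each basis vector v_i, ℓ(v_i) = <v_i, a> is a linear equation in the a_j's. Collect the n equations into a matrix system V a = ℓ, where row i of V is v_i (expressed in the standard basis). Since V is invertible (lower-triangular with 1s on the diagonal, up to permutation), solve by back-substitution:
  V =
[[-1, 1, 0],
 [1, 0, 0],
 [-1, 1, 1]]
  V a = (-5, 4, -1)
Solving gives a = (4, -1, 4).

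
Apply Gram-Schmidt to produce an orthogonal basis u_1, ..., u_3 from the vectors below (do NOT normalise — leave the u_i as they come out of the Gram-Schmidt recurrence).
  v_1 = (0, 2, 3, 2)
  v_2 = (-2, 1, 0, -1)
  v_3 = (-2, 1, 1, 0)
Orthogonal basis:
  u_1 = (0, 2, 3, 2)
  u_2 = (-2, 1, 0, -1)
  u_3 = (-1/3, -43/102, 2/17, 25/102)

Apply the Gram-Schmidt recurrence
  u_1 = v_1
  u_i = v_i − Σ_{j<i} ((v_i · u_j) / (u_j · u_j)) · u_j.

Step by step this gives:
  u_1 = (0, 2, 3, 2)
  u_2 = (-2, 1, 0, -1)
  u_3 = (-1/3, -43/102, 2/17, 25/102)

Orthogonality check:
  u_2 · u_1 = 0 (should be 0)
  u_3 · u_1 = 0 (should be 0)
  u_3 · u_2 = 0 (should be 0)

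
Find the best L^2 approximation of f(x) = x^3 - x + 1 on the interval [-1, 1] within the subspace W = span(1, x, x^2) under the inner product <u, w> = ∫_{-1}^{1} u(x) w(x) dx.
g(x) = 1 - 2*x/5

The best approximation g ∈ W is the orthogonal projection of f onto W. Writing g = a_0 + a_1 x + a_2 x^2, the coefficients solve the normal equations G · a = b where
  G_{ij} = <φ_i, φ_j> and b_i = <f, φ_i>, with φ_0 = 1, φ_1 = x, φ_2 = x^2.
G =
  [2, 0, 2/3]
  [0, 2/3, 0]
  [2/3, 0, 2/5],
b = (2, -4/15, 2/3).
Solving gives a_0 = 1, a_1 = -2/5, a_2 = 0, so
  g(x) = 1 - 2*x/5.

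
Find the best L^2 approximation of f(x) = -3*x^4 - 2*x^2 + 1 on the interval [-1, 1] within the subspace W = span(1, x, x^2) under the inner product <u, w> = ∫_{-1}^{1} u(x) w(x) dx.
g(x) = 44/35 - 32*x^2/7

The best approximation g ∈ W is the orthogonal projection of f onto W. Writing g = a_0 + a_1 x + a_2 x^2, the coefficients solve the normal equations G · a = b where
  G_{ij} = <φ_i, φ_j> and b_i = <f, φ_i>, with φ_0 = 1, φ_1 = x, φ_2 = x^2.
G =
  [2, 0, 2/3]
  [0, 2/3, 0]
  [2/3, 0, 2/5],
b = (-8/15, 0, -104/105).
Solving gives a_0 = 44/35, a_1 = 0, a_2 = -32/7, so
  g(x) = 44/35 - 32*x^2/7.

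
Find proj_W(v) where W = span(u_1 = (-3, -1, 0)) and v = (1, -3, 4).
proj_W(v) = (0, 0, 0)

Set up U = [u_1 | ... | u_1] ∈ R^(3×1). The projector onto W = col(U) is P = U (U^T U)^(-1) U^T.
Compute U^T U =
  [10],
and U^T v = (0).
Solve U^T U · c = U^T v for the coefficients: c = (0). The projection is proj_W(v) = U c.
Check: (v - proj_W(v)) · u_1 = 0  (should be 0).
Result: proj_W(v) = (0, 0, 0).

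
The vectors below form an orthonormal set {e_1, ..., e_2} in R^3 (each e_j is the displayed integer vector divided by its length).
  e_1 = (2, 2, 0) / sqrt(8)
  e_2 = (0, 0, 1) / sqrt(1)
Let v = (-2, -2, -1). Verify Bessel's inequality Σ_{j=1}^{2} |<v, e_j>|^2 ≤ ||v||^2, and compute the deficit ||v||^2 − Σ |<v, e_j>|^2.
Σ |<v, e_j>|^2 = 9; ||v||^2 = 9; deficit = 0

Write each e_j = u_j / sqrt(<u_j, u_j>) where u_j is the displayed integer vector. Then <v, e_j> = <v, u_j> / sqrt(<u_j, u_j>), so |<v, e_j>|^2 = <v, u_j>^2 / <u_j, u_j>.
Coefficients: <v, e_1> = -8/sqrt(8), <v, e_2> = -1/sqrt(1).
Square and sum: Σ |<v, e_j>|^2 = 9.
Compute ||v||^2 = v·v = 9.
Deficit = 9 − 9 = 0 ≥ 0, confirming Bessel's inequality. (The deficit equals ||v − Σ <v,e_j> e_j||^2, the squared distance from v to span{e_j}.)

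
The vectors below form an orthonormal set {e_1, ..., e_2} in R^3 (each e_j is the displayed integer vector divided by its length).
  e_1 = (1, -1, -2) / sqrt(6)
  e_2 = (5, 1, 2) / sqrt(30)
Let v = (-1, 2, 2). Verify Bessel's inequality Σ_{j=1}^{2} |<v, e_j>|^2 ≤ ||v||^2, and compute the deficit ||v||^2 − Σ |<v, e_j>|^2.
Σ |<v, e_j>|^2 = 41/5; ||v||^2 = 9; deficit = 4/5

Write each e_j = u_j / sqrt(<u_j, u_j>) where u_j is the displayed integer vector. Then <v, e_j> = <v, u_j> / sqrt(<u_j, u_j>), so |<v, e_j>|^2 = <v, u_j>^2 / <u_j, u_j>.
Coefficients: <v, e_1> = -7/sqrt(6), <v, e_2> = 1/sqrt(30).
Square and sum: Σ |<v, e_j>|^2 = 41/5.
Compute ||v||^2 = v·v = 9.
Deficit = 9 − 41/5 = 4/5 ≥ 0, confirming Bessel's inequality. (The deficit equals ||v − Σ <v,e_j> e_j||^2, the squared distance from v to span{e_j}.)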